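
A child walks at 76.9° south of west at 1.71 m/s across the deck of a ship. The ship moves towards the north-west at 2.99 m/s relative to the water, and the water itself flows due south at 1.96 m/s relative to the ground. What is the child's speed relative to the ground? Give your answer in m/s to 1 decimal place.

2.9 m/s

In east/north components (m/s): child relative to ship = (-0.388, -1.665); ship relative to water = (-2.114, 2.114); water relative to ground = (0.000, -1.960).
Sum = (-2.502, -1.511) m/s.
Speed = |(-2.502, -1.511)| = 2.923 m/s.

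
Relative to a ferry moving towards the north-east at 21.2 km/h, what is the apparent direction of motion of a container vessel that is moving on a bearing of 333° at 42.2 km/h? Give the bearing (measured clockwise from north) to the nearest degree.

Taking east as x and north as y: container vessel velocity = (-19.158, 37.600) km/h; ferry velocity = (14.991, 14.991) km/h.
Velocity of container vessel relative to ferry = (-19.158, 37.600) − (14.991, 14.991) = (-34.149, 22.610) km/h.
Bearing = atan2(-34.15, 22.61) = 303.51° clockwise from north.

304°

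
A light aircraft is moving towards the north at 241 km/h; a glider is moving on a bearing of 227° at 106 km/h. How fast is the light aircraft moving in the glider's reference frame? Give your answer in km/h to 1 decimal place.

Taking east as x and north as y: light aircraft velocity = (0.000, 241.000) km/h; glider velocity = (-77.523, -72.292) km/h.
Velocity of light aircraft relative to glider = (0.000, 241.000) − (-77.523, -72.292) = (77.523, 313.292) km/h.
Magnitude = |(77.523, 313.292)| = 322.741 km/h.

322.7 km/h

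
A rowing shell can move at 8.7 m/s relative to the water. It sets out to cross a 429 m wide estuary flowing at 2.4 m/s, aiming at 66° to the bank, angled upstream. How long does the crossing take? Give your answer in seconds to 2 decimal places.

53.98 s

The component of the rowing shell's velocity perpendicular to the bank is 8.7 × sin 66° = 7.948 m/s.
The flow acts along the bank and has no component across it.
Time = 429 / 7.948 = 53.977 s.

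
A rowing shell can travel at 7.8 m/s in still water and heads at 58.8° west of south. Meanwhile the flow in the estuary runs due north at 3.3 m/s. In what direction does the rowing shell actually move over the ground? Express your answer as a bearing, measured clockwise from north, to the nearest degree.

Taking east as x and north as y: velocity relative to the water = (-6.672, -4.041) m/s; the water relative to ground = (0.000, 3.300) m/s.
Velocity relative to ground = (-6.672, -4.041) + (0.000, 3.300) = (-6.672, -0.741) m/s.
Bearing = atan2(-6.67, -0.74) = 263.67° clockwise from north.

264°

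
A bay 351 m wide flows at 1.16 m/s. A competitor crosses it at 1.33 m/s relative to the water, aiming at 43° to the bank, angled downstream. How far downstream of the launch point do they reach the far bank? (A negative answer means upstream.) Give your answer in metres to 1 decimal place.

Perpendicular speed = 0.907 m/s; crossing time = 351 / 0.907 = 386.965 s.
Net downstream speed = 2.133 m/s.
Drift = 2.133 × 386.965 = 825.281 m (downstream).

825.3 m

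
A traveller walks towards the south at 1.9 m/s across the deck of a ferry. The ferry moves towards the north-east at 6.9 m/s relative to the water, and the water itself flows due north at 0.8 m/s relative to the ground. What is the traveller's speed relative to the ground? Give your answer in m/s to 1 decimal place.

6.2 m/s

In east/north components (m/s): traveller relative to ferry = (0.000, -1.900); ferry relative to water = (4.879, 4.879); water relative to ground = (0.000, 0.800).
Sum = (4.879, 3.779) m/s.
Speed = |(4.879, 3.779)| = 6.171 m/s.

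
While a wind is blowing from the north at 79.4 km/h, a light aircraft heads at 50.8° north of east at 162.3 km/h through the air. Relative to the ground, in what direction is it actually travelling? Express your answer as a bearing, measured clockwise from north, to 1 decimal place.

Taking east as x and north as y: velocity relative to the air = (102.578, 125.773) km/h; the air relative to ground = (0.000, -79.400) km/h.
Velocity relative to ground = (102.578, 125.773) + (0.000, -79.400) = (102.578, 46.373) km/h.
Bearing = atan2(102.58, 46.37) = 65.67° clockwise from north.

065.7°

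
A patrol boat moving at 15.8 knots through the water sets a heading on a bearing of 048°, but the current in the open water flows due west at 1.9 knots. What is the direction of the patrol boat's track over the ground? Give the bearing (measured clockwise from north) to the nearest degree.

043°

Taking east as x and north as y: velocity relative to the water = (11.742, 10.572) knots; the water relative to ground = (-1.900, 0.000) knots.
Velocity relative to ground = (11.742, 10.572) + (-1.900, 0.000) = (9.842, 10.572) knots.
Bearing = atan2(9.84, 10.57) = 42.95° clockwise from north.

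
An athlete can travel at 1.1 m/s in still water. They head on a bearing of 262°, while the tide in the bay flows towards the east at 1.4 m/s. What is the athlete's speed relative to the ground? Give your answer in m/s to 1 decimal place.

0.3 m/s

Taking east as x and north as y: velocity relative to the water = (-1.089, -0.153) m/s; the water relative to ground = (1.400, 0.000) m/s.
Velocity relative to ground = (-1.089, -0.153) + (1.400, 0.000) = (0.311, -0.153) m/s.
Speed = |(0.311, -0.153)| = 0.346 m/s.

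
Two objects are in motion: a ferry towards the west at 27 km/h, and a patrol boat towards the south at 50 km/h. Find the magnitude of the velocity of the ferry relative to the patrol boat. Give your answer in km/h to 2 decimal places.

56.82 km/h

Taking east as x and north as y: ferry velocity = (-27.000, 0.000) km/h; patrol boat velocity = (0.000, -50.000) km/h.
Velocity of ferry relative to patrol boat = (-27.000, 0.000) − (0.000, -50.000) = (-27.000, 50.000) km/h.
Magnitude = |(-27.000, 50.000)| = 56.824 km/h.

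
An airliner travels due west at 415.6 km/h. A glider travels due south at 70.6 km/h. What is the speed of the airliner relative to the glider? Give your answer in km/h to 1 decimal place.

Taking east as x and north as y: airliner velocity = (-415.600, 0.000) km/h; glider velocity = (0.000, -70.600) km/h.
Velocity of airliner relative to glider = (-415.600, 0.000) − (0.000, -70.600) = (-415.600, 70.600) km/h.
Magnitude = |(-415.600, 70.600)| = 421.554 km/h.

421.6 km/h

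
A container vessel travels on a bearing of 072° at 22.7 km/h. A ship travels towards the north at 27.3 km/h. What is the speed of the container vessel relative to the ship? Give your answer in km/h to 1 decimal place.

Taking east as x and north as y: container vessel velocity = (21.589, 7.015) km/h; ship velocity = (0.000, 27.300) km/h.
Velocity of container vessel relative to ship = (21.589, 7.015) − (0.000, 27.300) = (21.589, -20.285) km/h.
Magnitude = |(21.589, -20.285)| = 29.624 km/h.

29.6 km/h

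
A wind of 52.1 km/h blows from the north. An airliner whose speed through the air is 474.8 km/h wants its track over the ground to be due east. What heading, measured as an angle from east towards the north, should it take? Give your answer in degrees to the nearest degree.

6°

The wind pushes perpendicular to the desired track; the heading must have a component into the wind equal to 52.1 km/h: 474.8 sin θ = 52.1.
sin θ = 0.1097, so θ = 6.300°.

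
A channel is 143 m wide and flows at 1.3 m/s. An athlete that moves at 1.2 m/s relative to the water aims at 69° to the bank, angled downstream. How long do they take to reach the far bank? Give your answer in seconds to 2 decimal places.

127.64 s

The component of the athlete's velocity perpendicular to the bank is 1.2 × sin 69° = 1.120 m/s.
The current is parallel to the bank, so it does not affect the crossing time.
Time = 143 / 1.120 = 127.645 s.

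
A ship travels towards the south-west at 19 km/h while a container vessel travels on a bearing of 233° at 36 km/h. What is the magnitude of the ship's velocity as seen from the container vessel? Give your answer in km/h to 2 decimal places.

17.39 km/h

Taking east as x and north as y: ship velocity = (-13.435, -13.435) km/h; container vessel velocity = (-28.751, -21.665) km/h.
Velocity of ship relative to container vessel = (-13.435, -13.435) − (-28.751, -21.665) = (15.316, 8.230) km/h.
Magnitude = |(15.316, 8.230)| = 17.387 km/h.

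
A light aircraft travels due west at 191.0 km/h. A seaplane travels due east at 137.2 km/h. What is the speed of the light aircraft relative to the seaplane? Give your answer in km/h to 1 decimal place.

Taking east as x and north as y: light aircraft velocity = (-191.000, 0.000) km/h; seaplane velocity = (137.200, 0.000) km/h.
Velocity of light aircraft relative to seaplane = (-191.000, 0.000) − (137.200, 0.000) = (-328.200, 0.000) km/h.
Magnitude = |(-328.200, 0.000)| = 328.200 km/h.

328.2 km/h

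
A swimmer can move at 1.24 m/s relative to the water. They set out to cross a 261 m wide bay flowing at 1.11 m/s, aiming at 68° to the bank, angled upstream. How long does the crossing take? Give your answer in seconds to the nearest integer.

227 s

The component of the swimmer's velocity perpendicular to the bank is 1.24 × sin 68° = 1.150 m/s.
Only the cross-stream component determines the crossing time; the current contributes nothing perpendicular to the bank.
Time = 261 / 1.150 = 227.014 s.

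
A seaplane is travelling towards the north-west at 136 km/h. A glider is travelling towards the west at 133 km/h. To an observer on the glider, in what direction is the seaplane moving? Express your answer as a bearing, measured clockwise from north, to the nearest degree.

Taking east as x and north as y: seaplane velocity = (-96.167, 96.167) km/h; glider velocity = (-133.000, 0.000) km/h.
Velocity of seaplane relative to glider = (-96.167, 96.167) − (-133.000, 0.000) = (36.833, 96.167) km/h.
Bearing = atan2(36.83, 96.17) = 20.96° clockwise from north.

021°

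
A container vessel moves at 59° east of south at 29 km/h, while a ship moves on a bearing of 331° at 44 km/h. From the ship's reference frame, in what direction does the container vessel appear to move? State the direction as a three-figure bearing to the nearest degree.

Taking east as x and north as y: container vessel velocity = (24.858, -14.936) km/h; ship velocity = (-21.332, 38.483) km/h.
Velocity of container vessel relative to ship = (24.858, -14.936) − (-21.332, 38.483) = (46.189, -53.419) km/h.
Bearing = atan2(46.19, -53.42) = 139.15° clockwise from north.

139°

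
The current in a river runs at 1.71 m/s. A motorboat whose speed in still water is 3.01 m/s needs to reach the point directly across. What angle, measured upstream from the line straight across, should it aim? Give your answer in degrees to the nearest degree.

35°

To cancel the current, the upstream component of the motorboat's velocity must equal the flow: 3.01 sin θ = 1.71.
sin θ = 1.71 / 3.01 = 0.5681.
θ = arcsin(0.5681) = 34.618°.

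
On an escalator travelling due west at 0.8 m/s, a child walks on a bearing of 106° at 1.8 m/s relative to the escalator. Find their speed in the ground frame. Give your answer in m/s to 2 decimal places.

1.05 m/s

Taking east as x and north as y: escalator velocity = (-0.800, 0.000) m/s; child velocity relative to escalator = (1.730, -0.496) m/s.
Velocity relative to ground = (-0.800, 0.000) + (1.730, -0.496) = (0.930, -0.496) m/s.
Speed = |(0.930, -0.496)| = 1.054 m/s.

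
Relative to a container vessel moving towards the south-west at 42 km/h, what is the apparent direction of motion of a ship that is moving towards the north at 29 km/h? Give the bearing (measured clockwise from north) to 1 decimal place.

Taking east as x and north as y: ship velocity = (0.000, 29.000) km/h; container vessel velocity = (-29.698, -29.698) km/h.
Velocity of ship relative to container vessel = (0.000, 29.000) − (-29.698, -29.698) = (29.698, 58.698) km/h.
Bearing = atan2(29.70, 58.70) = 26.84° clockwise from north.

026.8°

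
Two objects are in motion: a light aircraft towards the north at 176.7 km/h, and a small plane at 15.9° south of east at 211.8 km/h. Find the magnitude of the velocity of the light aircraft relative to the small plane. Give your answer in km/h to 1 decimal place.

Taking east as x and north as y: light aircraft velocity = (0.000, 176.700) km/h; small plane velocity = (203.697, -58.025) km/h.
Velocity of light aircraft relative to small plane = (0.000, 176.700) − (203.697, -58.025) = (-203.697, 234.725) km/h.
Magnitude = |(-203.697, 234.725)| = 310.786 km/h.

310.8 km/h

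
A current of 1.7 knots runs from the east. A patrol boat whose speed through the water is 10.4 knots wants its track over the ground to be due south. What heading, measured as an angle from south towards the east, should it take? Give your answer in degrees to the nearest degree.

9°

The current pushes perpendicular to the desired track; the heading must have a component into the current equal to 1.7 knots: 10.4 sin θ = 1.7.
sin θ = 0.1635, so θ = 9.408°.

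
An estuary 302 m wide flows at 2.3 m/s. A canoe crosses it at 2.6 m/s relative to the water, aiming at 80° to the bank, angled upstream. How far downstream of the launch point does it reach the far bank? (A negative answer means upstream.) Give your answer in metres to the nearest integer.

Perpendicular speed = 2.561 m/s; crossing time = 302 / 2.561 = 117.946 s.
Net downstream speed = 1.849 m/s.
Drift = 1.849 × 117.946 = 218.024 m (downstream).

218 m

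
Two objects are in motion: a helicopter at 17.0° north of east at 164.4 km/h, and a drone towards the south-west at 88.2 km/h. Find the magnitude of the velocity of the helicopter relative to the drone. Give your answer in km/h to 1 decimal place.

Taking east as x and north as y: helicopter velocity = (157.217, 48.066) km/h; drone velocity = (-62.367, -62.367) km/h.
Velocity of helicopter relative to drone = (157.217, 48.066) − (-62.367, -62.367) = (219.583, 110.433) km/h.
Magnitude = |(219.583, 110.433)| = 245.789 km/h.

245.8 km/h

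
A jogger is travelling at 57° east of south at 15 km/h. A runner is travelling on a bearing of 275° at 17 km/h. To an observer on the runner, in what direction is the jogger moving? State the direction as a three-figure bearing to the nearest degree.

108°

Taking east as x and north as y: jogger velocity = (12.580, -8.170) km/h; runner velocity = (-16.935, 1.482) km/h.
Velocity of jogger relative to runner = (12.580, -8.170) − (-16.935, 1.482) = (29.515, -9.651) km/h.
Bearing = atan2(29.52, -9.65) = 108.11° clockwise from north.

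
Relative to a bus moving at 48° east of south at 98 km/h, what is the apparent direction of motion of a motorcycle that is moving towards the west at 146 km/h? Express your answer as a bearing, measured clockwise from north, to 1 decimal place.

Taking east as x and north as y: motorcycle velocity = (-146.000, 0.000) km/h; bus velocity = (72.828, -65.575) km/h.
Velocity of motorcycle relative to bus = (-146.000, 0.000) − (72.828, -65.575) = (-218.828, 65.575) km/h.
Bearing = atan2(-218.83, 65.57) = 286.68° clockwise from north.

286.7°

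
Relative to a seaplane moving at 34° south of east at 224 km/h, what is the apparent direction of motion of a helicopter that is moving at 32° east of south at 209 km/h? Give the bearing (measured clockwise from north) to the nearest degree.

Taking east as x and north as y: helicopter velocity = (110.753, -177.242) km/h; seaplane velocity = (185.704, -125.259) km/h.
Velocity of helicopter relative to seaplane = (110.753, -177.242) − (185.704, -125.259) = (-74.951, -51.983) km/h.
Bearing = atan2(-74.95, -51.98) = 235.26° clockwise from north.

235°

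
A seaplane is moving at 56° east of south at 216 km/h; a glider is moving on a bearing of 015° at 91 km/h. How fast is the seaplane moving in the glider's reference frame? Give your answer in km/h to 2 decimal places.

Taking east as x and north as y: seaplane velocity = (179.072, -120.786) km/h; glider velocity = (23.553, 87.899) km/h.
Velocity of seaplane relative to glider = (179.072, -120.786) − (23.553, 87.899) = (155.520, -208.685) km/h.
Magnitude = |(155.520, -208.685)| = 260.261 km/h.

260.26 km/h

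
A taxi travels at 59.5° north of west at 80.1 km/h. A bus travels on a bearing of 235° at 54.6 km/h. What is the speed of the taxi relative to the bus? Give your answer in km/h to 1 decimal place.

Taking east as x and north as y: taxi velocity = (-40.654, 69.016) km/h; bus velocity = (-44.726, -31.317) km/h.
Velocity of taxi relative to bus = (-40.654, 69.016) − (-44.726, -31.317) = (4.072, 100.334) km/h.
Magnitude = |(4.072, 100.334)| = 100.416 km/h.

100.4 km/h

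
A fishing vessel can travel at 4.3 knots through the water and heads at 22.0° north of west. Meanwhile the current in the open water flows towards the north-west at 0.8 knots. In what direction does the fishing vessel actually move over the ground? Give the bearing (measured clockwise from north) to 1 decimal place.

Taking east as x and north as y: velocity relative to the water = (-3.987, 1.611) knots; the water relative to ground = (-0.566, 0.566) knots.
Velocity relative to ground = (-3.987, 1.611) + (-0.566, 0.566) = (-4.553, 2.176) knots.
Bearing = atan2(-4.55, 2.18) = 295.55° clockwise from north.

295.6°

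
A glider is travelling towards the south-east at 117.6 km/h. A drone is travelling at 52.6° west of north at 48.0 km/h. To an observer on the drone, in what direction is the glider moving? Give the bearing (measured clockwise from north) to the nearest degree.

Taking east as x and north as y: glider velocity = (83.156, -83.156) km/h; drone velocity = (-38.132, 29.154) km/h.
Velocity of glider relative to drone = (83.156, -83.156) − (-38.132, 29.154) = (121.288, -112.310) km/h.
Bearing = atan2(121.29, -112.31) = 132.80° clockwise from north.

133°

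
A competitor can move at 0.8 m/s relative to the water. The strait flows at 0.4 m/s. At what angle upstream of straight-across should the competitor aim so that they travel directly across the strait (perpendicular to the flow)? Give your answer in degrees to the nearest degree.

30°

To cancel the current, the upstream component of the competitor's velocity must equal the flow: 0.8 sin θ = 0.4.
sin θ = 0.4 / 0.8 = 0.5000.
θ = arcsin(0.5000) = 30.000°.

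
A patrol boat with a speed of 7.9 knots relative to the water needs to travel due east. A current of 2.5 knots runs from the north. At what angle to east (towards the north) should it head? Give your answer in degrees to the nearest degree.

18°

The current pushes perpendicular to the desired track; the heading must have a component into the current equal to 2.5 knots: 7.9 sin θ = 2.5.
sin θ = 0.3165, so θ = 18.449°.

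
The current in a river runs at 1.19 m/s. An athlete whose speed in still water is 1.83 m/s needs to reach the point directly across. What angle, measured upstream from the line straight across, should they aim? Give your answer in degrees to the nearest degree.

41°

To cancel the current, the upstream component of the athlete's velocity must equal the flow: 1.83 sin θ = 1.19.
sin θ = 1.19 / 1.83 = 0.6503.
θ = arcsin(0.6503) = 40.562°.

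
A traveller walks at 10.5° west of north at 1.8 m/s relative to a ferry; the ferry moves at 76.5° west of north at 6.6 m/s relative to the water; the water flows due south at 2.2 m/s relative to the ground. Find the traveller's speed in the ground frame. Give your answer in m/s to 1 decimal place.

6.8 m/s

In east/north components (m/s): traveller relative to ferry = (-0.328, 1.770); ferry relative to water = (-6.418, 1.541); water relative to ground = (0.000, -2.200).
Sum = (-6.746, 1.111) m/s.
Speed = |(-6.746, 1.111)| = 6.836 m/s.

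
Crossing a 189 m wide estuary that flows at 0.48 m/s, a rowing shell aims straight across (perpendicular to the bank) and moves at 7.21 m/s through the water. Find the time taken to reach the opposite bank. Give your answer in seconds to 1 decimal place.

26.2 s

The component of the rowing shell's velocity perpendicular to the bank is 7.21 m/s.
The flow acts along the bank and has no component across it.
Time = 189 / 7.210 = 26.214 s.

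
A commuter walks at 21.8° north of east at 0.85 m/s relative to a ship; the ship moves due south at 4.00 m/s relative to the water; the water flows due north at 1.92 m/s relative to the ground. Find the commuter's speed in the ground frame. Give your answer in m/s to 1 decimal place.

In east/north components (m/s): commuter relative to ship = (0.789, 0.316); ship relative to water = (0.000, -4.000); water relative to ground = (0.000, 1.920).
Sum = (0.789, -1.764) m/s.
Speed = |(0.789, -1.764)| = 1.933 m/s.

1.9 m/s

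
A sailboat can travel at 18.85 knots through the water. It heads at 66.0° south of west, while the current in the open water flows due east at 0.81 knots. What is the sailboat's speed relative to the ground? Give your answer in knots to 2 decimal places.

18.54 knots

Taking east as x and north as y: velocity relative to the water = (-7.667, -17.220) knots; the water relative to ground = (0.810, 0.000) knots.
Velocity relative to ground = (-7.667, -17.220) + (0.810, 0.000) = (-6.857, -17.220) knots.
Speed = |(-6.857, -17.220)| = 18.535 knots.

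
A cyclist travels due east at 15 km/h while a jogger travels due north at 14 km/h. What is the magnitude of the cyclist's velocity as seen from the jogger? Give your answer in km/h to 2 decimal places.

Taking east as x and north as y: cyclist velocity = (15.000, 0.000) km/h; jogger velocity = (0.000, 14.000) km/h.
Velocity of cyclist relative to jogger = (15.000, 0.000) − (0.000, 14.000) = (15.000, -14.000) km/h.
Magnitude = |(15.000, -14.000)| = 20.518 km/h.

20.52 km/h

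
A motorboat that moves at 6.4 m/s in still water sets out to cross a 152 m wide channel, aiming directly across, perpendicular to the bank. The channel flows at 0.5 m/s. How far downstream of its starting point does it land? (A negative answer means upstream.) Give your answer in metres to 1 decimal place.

11.9 m

Perpendicular speed = 6.400 m/s; crossing time = 152 / 6.400 = 23.750 s.
Net downstream speed = 0.500 m/s.
Drift = 0.500 × 23.750 = 11.875 m (downstream).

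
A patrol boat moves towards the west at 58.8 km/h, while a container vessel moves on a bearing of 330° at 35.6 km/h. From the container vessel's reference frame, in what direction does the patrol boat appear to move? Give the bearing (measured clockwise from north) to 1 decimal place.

233.1°

Taking east as x and north as y: patrol boat velocity = (-58.800, 0.000) km/h; container vessel velocity = (-17.800, 30.831) km/h.
Velocity of patrol boat relative to container vessel = (-58.800, 0.000) − (-17.800, 30.831) = (-41.000, -30.831) km/h.
Bearing = atan2(-41.00, -30.83) = 233.06° clockwise from north.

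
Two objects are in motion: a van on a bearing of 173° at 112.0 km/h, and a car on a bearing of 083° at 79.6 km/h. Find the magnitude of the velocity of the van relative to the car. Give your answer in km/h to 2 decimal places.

137.41 km/h

Taking east as x and north as y: van velocity = (13.649, -111.165) km/h; car velocity = (79.007, 9.701) km/h.
Velocity of van relative to car = (13.649, -111.165) − (79.007, 9.701) = (-65.357, -120.866) km/h.
Magnitude = |(-65.357, -120.866)| = 137.405 km/h.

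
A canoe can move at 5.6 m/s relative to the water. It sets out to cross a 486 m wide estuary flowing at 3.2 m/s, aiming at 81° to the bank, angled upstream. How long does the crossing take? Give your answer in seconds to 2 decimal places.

The component of the canoe's velocity perpendicular to the bank is 5.6 × sin 81° = 5.531 m/s.
The current is parallel to the bank, so it does not affect the crossing time.
Time = 486 / 5.531 = 87.868 s.

87.87 s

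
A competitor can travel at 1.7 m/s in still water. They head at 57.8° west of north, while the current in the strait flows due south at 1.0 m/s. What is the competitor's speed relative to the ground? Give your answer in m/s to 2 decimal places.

Taking east as x and north as y: velocity relative to the water = (-1.439, 0.906) m/s; the water relative to ground = (0.000, -1.000) m/s.
Velocity relative to ground = (-1.439, 0.906) + (0.000, -1.000) = (-1.439, -0.094) m/s.
Speed = |(-1.439, -0.094)| = 1.442 m/s.

1.44 m/s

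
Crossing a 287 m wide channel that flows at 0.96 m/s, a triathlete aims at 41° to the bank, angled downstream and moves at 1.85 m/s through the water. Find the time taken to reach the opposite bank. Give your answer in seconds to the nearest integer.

236 s

The component of the triathlete's velocity perpendicular to the bank is 1.85 × sin 41° = 1.214 m/s.
The flow acts along the bank and has no component across it.
Time = 287 / 1.214 = 236.465 s.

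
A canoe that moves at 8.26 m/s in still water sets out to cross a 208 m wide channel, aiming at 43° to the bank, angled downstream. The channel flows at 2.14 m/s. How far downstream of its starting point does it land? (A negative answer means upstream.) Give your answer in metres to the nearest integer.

Perpendicular speed = 5.633 m/s; crossing time = 208 / 5.633 = 36.923 s.
Net downstream speed = 8.181 m/s.
Drift = 8.181 × 36.923 = 302.068 m (downstream).

302 m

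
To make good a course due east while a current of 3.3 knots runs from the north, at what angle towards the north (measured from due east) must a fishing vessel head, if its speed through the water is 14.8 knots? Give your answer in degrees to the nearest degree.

13°

The current pushes perpendicular to the desired track; the heading must have a component into the current equal to 3.3 knots: 14.8 sin θ = 3.3.
sin θ = 0.2230, so θ = 12.884°.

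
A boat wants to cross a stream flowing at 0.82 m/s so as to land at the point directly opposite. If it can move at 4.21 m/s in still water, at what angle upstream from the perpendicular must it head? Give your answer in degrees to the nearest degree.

11°

To cancel the current, the upstream component of the boat's velocity must equal the flow: 4.21 sin θ = 0.82.
sin θ = 0.82 / 4.21 = 0.1948.
θ = arcsin(0.1948) = 11.232°.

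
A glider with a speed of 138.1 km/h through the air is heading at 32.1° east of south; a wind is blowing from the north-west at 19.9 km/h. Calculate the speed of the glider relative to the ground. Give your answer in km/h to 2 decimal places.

157.56 km/h

Taking east as x and north as y: velocity relative to the air = (73.386, -116.988) km/h; the air relative to ground = (14.071, -14.071) km/h.
Velocity relative to ground = (73.386, -116.988) + (14.071, -14.071) = (87.458, -131.059) km/h.
Speed = |(87.458, -131.059)| = 157.560 km/h.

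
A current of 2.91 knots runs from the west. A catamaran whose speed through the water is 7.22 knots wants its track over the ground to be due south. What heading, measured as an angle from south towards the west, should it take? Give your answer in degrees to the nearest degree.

The current pushes perpendicular to the desired track; the heading must have a component into the current equal to 2.91 knots: 7.22 sin θ = 2.91.
sin θ = 0.4030, so θ = 23.769°.

24°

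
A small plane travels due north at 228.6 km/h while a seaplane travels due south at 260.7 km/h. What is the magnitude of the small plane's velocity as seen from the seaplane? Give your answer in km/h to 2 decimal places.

489.30 km/h

Taking east as x and north as y: small plane velocity = (0.000, 228.600) km/h; seaplane velocity = (0.000, -260.700) km/h.
Velocity of small plane relative to seaplane = (0.000, 228.600) − (0.000, -260.700) = (0.000, 489.300) km/h.
Magnitude = |(0.000, 489.300)| = 489.300 km/h.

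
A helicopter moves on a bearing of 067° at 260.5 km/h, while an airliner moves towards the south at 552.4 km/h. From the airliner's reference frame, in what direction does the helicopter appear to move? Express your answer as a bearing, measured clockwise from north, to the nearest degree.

Taking east as x and north as y: helicopter velocity = (239.792, 101.785) km/h; airliner velocity = (0.000, -552.400) km/h.
Velocity of helicopter relative to airliner = (239.792, 101.785) − (0.000, -552.400) = (239.792, 654.185) km/h.
Bearing = atan2(239.79, 654.19) = 20.13° clockwise from north.

020°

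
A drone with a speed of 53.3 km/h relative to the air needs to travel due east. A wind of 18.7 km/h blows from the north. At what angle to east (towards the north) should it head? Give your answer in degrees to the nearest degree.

The wind pushes perpendicular to the desired track; the heading must have a component into the wind equal to 18.7 km/h: 53.3 sin θ = 18.7.
sin θ = 0.3508, so θ = 20.539°.

21°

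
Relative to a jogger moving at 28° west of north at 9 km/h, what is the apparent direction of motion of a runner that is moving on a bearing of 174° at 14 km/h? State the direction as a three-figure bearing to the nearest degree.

165°

Taking east as x and north as y: runner velocity = (1.463, -13.923) km/h; jogger velocity = (-4.225, 7.947) km/h.
Velocity of runner relative to jogger = (1.463, -13.923) − (-4.225, 7.947) = (5.689, -21.870) km/h.
Bearing = atan2(5.69, -21.87) = 165.42° clockwise from north.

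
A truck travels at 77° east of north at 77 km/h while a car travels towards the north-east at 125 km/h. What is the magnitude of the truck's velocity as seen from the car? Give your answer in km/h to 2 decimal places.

Taking east as x and north as y: truck velocity = (75.026, 17.321) km/h; car velocity = (88.388, 88.388) km/h.
Velocity of truck relative to car = (75.026, 17.321) − (88.388, 88.388) = (-13.362, -71.067) km/h.
Magnitude = |(-13.362, -71.067)| = 72.312 km/h.

72.31 km/h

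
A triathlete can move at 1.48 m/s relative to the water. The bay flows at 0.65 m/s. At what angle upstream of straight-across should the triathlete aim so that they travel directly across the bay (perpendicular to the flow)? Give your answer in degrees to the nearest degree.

26°

To cancel the current, the upstream component of the triathlete's velocity must equal the flow: 1.48 sin θ = 0.65.
sin θ = 0.65 / 1.48 = 0.4392.
θ = arcsin(0.4392) = 26.052°.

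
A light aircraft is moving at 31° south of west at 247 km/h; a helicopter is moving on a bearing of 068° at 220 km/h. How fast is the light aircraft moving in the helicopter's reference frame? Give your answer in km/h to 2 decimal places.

465.57 km/h

Taking east as x and north as y: light aircraft velocity = (-211.720, -127.214) km/h; helicopter velocity = (203.980, 82.413) km/h.
Velocity of light aircraft relative to helicopter = (-211.720, -127.214) − (203.980, 82.413) = (-415.701, -209.628) km/h.
Magnitude = |(-415.701, -209.628)| = 465.565 km/h.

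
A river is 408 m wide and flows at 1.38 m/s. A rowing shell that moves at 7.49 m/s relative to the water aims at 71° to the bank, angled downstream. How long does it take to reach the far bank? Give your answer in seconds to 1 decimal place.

The component of the rowing shell's velocity perpendicular to the bank is 7.49 × sin 71° = 7.082 m/s.
The flow acts along the bank and has no component across it.
Time = 408 / 7.082 = 57.611 s.

57.6 s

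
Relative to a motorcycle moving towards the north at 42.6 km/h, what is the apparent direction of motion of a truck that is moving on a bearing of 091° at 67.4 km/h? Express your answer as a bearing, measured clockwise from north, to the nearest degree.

123°

Taking east as x and north as y: truck velocity = (67.390, -1.176) km/h; motorcycle velocity = (0.000, 42.600) km/h.
Velocity of truck relative to motorcycle = (67.390, -1.176) − (0.000, 42.600) = (67.390, -43.776) km/h.
Bearing = atan2(67.39, -43.78) = 123.01° clockwise from north.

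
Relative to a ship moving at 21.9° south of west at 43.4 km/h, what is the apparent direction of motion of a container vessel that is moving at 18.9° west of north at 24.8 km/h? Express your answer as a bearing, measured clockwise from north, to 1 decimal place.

039.1°

Taking east as x and north as y: container vessel velocity = (-8.033, 23.463) km/h; ship velocity = (-40.268, -16.188) km/h.
Velocity of container vessel relative to ship = (-8.033, 23.463) − (-40.268, -16.188) = (32.235, 39.651) km/h.
Bearing = atan2(32.23, 39.65) = 39.11° clockwise from north.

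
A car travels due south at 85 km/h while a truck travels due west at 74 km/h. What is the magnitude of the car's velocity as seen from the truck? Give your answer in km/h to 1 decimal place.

112.7 km/h

Taking east as x and north as y: car velocity = (0.000, -85.000) km/h; truck velocity = (-74.000, 0.000) km/h.
Velocity of car relative to truck = (0.000, -85.000) − (-74.000, 0.000) = (74.000, -85.000) km/h.
Magnitude = |(74.000, -85.000)| = 112.699 km/h.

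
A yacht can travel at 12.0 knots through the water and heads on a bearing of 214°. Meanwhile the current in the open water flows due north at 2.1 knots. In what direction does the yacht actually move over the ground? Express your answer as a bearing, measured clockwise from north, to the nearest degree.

Taking east as x and north as y: velocity relative to the water = (-6.710, -9.948) knots; the water relative to ground = (0.000, 2.100) knots.
Velocity relative to ground = (-6.710, -9.948) + (0.000, 2.100) = (-6.710, -7.848) knots.
Bearing = atan2(-6.71, -7.85) = 220.53° clockwise from north.

221°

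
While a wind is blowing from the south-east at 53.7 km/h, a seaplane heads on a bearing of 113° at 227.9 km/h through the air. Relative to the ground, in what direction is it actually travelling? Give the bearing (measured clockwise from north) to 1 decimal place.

106.6°

Taking east as x and north as y: velocity relative to the air = (209.783, -89.048) km/h; the air relative to ground = (-37.972, 37.972) km/h.
Velocity relative to ground = (209.783, -89.048) + (-37.972, 37.972) = (171.811, -51.076) km/h.
Bearing = atan2(171.81, -51.08) = 106.56° clockwise from north.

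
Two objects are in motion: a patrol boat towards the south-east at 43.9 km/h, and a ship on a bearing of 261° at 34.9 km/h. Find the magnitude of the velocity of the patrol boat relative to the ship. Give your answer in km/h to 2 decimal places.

70.33 km/h

Taking east as x and north as y: patrol boat velocity = (31.042, -31.042) km/h; ship velocity = (-34.470, -5.460) km/h.
Velocity of patrol boat relative to ship = (31.042, -31.042) − (-34.470, -5.460) = (65.512, -25.582) km/h.
Magnitude = |(65.512, -25.582)| = 70.330 km/h.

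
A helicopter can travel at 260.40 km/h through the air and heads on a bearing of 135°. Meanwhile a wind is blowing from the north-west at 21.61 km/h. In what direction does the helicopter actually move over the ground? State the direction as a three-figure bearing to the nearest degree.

Taking east as x and north as y: velocity relative to the air = (184.131, -184.131) km/h; the air relative to ground = (15.281, -15.281) km/h.
Velocity relative to ground = (184.131, -184.131) + (15.281, -15.281) = (199.411, -199.411) km/h.
Bearing = atan2(199.41, -199.41) = 135.00° clockwise from north.

135°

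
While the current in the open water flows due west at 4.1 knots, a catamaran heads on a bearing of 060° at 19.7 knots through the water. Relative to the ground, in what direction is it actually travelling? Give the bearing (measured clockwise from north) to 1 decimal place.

Taking east as x and north as y: velocity relative to the water = (17.061, 9.850) knots; the water relative to ground = (-4.100, 0.000) knots.
Velocity relative to ground = (17.061, 9.850) + (-4.100, 0.000) = (12.961, 9.850) knots.
Bearing = atan2(12.96, 9.85) = 52.77° clockwise from north.

052.8°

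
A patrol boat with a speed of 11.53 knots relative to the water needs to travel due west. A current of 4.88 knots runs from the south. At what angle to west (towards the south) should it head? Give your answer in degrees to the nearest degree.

25°

The current pushes perpendicular to the desired track; the heading must have a component into the current equal to 4.88 knots: 11.53 sin θ = 4.88.
sin θ = 0.4232, so θ = 25.040°.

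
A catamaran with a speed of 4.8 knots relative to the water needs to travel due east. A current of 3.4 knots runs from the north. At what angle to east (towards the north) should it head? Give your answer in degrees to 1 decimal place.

The current pushes perpendicular to the desired track; the heading must have a component into the current equal to 3.4 knots: 4.8 sin θ = 3.4.
sin θ = 0.7083, so θ = 45.099°.

45.1°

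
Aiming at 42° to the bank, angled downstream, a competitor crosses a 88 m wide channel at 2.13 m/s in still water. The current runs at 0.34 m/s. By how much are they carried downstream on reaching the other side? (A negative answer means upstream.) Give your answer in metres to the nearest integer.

Perpendicular speed = 1.425 m/s; crossing time = 88 / 1.425 = 61.744 s.
Net downstream speed = 1.923 m/s.
Drift = 1.923 × 61.744 = 118.727 m (downstream).

119 m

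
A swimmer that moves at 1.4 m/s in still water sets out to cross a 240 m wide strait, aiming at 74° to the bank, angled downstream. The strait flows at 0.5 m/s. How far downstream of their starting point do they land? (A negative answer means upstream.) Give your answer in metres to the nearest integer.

158 m

Perpendicular speed = 1.346 m/s; crossing time = 240 / 1.346 = 178.337 s.
Net downstream speed = 0.886 m/s.
Drift = 0.886 × 178.337 = 157.987 m (downstream).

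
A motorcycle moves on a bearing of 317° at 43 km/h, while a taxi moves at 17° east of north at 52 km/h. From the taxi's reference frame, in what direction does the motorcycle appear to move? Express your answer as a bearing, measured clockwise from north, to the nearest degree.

248°

Taking east as x and north as y: motorcycle velocity = (-29.326, 31.448) km/h; taxi velocity = (15.203, 49.728) km/h.
Velocity of motorcycle relative to taxi = (-29.326, 31.448) − (15.203, 49.728) = (-44.529, -18.280) km/h.
Bearing = atan2(-44.53, -18.28) = 247.68° clockwise from north.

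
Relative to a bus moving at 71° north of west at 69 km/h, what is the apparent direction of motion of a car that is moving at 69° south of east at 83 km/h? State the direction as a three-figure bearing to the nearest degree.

Taking east as x and north as y: car velocity = (29.745, -77.487) km/h; bus velocity = (-22.464, 65.241) km/h.
Velocity of car relative to bus = (29.745, -77.487) − (-22.464, 65.241) = (52.209, -142.728) km/h.
Bearing = atan2(52.21, -142.73) = 159.91° clockwise from north.

160°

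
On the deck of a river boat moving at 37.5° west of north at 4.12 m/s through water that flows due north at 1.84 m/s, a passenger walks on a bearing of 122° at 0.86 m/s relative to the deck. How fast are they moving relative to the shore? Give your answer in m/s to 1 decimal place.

5.0 m/s

In east/north components (m/s): passenger relative to river boat = (0.729, -0.456); river boat relative to water = (-2.508, 3.269); water relative to ground = (0.000, 1.840).
Sum = (-1.779, 4.653) m/s.
Speed = |(-1.779, 4.653)| = 4.981 m/s.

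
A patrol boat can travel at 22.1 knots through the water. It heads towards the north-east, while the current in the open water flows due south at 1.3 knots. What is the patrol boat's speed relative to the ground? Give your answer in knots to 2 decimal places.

Taking east as x and north as y: velocity relative to the water = (15.627, 15.627) knots; the water relative to ground = (0.000, -1.300) knots.
Velocity relative to ground = (15.627, 15.627) + (0.000, -1.300) = (15.627, 14.327) knots.
Speed = |(15.627, 14.327)| = 21.201 knots.

21.20 knots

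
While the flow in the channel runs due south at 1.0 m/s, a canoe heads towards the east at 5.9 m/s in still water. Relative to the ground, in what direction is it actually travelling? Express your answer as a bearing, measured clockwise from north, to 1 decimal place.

099.6°

Taking east as x and north as y: velocity relative to the water = (5.900, 0.000) m/s; the water relative to ground = (0.000, -1.000) m/s.
Velocity relative to ground = (5.900, 0.000) + (0.000, -1.000) = (5.900, -1.000) m/s.
Bearing = atan2(5.90, -1.00) = 99.62° clockwise from north.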